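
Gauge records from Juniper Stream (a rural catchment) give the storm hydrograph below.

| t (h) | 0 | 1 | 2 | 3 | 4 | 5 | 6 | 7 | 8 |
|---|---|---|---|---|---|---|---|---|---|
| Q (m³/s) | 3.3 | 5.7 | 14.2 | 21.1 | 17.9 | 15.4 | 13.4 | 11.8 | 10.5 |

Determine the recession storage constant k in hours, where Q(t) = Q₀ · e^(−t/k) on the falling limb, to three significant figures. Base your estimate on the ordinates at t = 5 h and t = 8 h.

On the falling limb, Q drops from 15.4 to 10.5 m³/s between t = 5 h and t = 8 h (Δt = 3 h).
k = −Δt / ln(Q₂/Q₁) = −3 / ln(10.5/15.4) = 7.83 h.

k ≈ 7.83 h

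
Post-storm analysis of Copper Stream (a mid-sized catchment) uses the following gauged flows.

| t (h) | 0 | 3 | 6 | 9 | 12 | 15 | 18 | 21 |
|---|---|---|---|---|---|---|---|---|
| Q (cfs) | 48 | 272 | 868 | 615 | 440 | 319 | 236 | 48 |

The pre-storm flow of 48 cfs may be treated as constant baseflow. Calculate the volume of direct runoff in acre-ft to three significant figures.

V ≈ 610 acre-ft

Direct-runoff ordinates (Q − Q_b): 0.0, 224.0, 820.0, 567.0, 392.0, 271.0, 188.0, 0.0 cfs.
ΣQ_DR = 2462 cfs.
With Δt = 3 h = 10800 s, V = ΣQ_DR · Δt = 2462 × 10800 = 2.66 × 10^7 ft³ = 610 acre-ft.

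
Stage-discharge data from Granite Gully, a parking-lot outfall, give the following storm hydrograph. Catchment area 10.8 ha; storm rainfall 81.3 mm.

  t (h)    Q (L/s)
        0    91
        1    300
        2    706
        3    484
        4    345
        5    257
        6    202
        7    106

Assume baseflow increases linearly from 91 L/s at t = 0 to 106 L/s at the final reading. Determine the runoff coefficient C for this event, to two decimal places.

C ≈ 0.70

ΣQ_DR = 1703 L/s; V = ΣQ_DR·Δt = 6.131 × 10^6 L.
Runoff depth d = V / A = 56.77 mm.
C = d / P = 56.77 / 81.3 = 0.70.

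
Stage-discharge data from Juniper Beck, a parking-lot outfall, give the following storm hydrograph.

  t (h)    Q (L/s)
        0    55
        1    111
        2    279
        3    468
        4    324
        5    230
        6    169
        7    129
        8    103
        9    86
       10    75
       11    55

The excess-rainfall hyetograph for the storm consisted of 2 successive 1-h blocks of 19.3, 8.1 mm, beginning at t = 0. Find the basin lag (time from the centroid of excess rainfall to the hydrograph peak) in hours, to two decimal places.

t_L ≈ 2.20 h

Centroid of excess rainfall: t_c = Σ P_i·t̄_i / ΣP_i = 0.7956 h (block centres at 0.5, 1.5 h).
Hydrograph peak occurs at t = 3 h, so basin lag t_L = 3 − 0.7956 = 2.20 h.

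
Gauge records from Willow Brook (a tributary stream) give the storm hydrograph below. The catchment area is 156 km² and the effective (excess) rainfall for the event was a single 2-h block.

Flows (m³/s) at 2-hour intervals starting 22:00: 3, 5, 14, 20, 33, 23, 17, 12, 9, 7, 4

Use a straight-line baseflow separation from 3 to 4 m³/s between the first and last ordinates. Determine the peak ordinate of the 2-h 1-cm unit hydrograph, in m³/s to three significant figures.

Direct runoff: 0.00, 1.90, 10.80, 16.70, 29.60, 19.50, 13.40, 8.30, 5.20, 3.10, 0.00 m³/s; ΣQ_DR = 108.5 m³/s, peak = 29.60 m³/s.
Runoff depth d = ΣQ_DR·Δt / A = 108.5 × 7200 / (156 km²) = 5.008 mm.
The 1-cm UH is the DRH scaled by (10 mm)/d, so U_p = 29.60 × 10/5.008 = 59.1 m³/s.

U_p ≈ 59.1 m³/s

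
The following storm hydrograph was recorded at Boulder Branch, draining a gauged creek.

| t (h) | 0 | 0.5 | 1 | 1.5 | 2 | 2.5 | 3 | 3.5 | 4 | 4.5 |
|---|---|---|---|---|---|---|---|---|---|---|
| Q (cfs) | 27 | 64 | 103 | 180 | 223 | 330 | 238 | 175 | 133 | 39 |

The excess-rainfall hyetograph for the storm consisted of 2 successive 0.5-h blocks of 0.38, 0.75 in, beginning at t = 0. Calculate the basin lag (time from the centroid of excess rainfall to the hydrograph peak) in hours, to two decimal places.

Centroid of excess rainfall: t_c = Σ P_i·t̄_i / ΣP_i = 0.5819 h (block centres at 0.25, 0.75 h).
Hydrograph peak occurs at t = 2.5 h, so basin lag t_L = 2.5 − 0.5819 = 1.92 h.

t_L ≈ 1.92 h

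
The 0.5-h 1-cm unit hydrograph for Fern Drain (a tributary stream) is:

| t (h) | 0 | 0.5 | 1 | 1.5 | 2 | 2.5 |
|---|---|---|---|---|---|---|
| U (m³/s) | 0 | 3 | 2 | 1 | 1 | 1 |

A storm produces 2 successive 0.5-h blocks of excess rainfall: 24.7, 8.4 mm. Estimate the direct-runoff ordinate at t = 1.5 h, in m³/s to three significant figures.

Q ≈ 4.15 m³/s

By discrete convolution, Q_j = Σ (P_i / 10 mm) · U_{j−i}.
At t = 1.5 h (j=3): Q = (24.7/10)·1 + (8.4/10)·2 = 4.15 m³/s.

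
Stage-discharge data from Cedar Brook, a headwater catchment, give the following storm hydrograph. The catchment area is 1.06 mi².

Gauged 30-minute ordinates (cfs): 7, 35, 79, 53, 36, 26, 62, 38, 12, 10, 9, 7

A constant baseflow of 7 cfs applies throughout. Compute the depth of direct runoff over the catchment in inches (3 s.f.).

d ≈ 0.212 in

Direct runoff: 0.0, 28.0, 72.0, 46.0, 29.0, 19.0, 55.0, 31.0, 5.0, 3.0, 2.0, 0.0 cfs; ΣQ_DR = 290.0 cfs.
V = ΣQ_DR · Δt = 290.0 × 1800 s = 5.220 × 10^5 ft³.
Over A = 1.06 mi², depth = V / A = 0.212 in.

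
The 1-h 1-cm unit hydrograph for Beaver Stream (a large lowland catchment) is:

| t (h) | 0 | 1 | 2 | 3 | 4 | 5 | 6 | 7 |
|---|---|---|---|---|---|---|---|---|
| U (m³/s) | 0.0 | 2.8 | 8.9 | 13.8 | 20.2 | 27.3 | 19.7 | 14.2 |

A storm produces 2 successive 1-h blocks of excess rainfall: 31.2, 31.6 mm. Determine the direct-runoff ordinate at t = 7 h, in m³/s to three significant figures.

By discrete convolution, Q_j = Σ (P_i / 10 mm) · U_{j−i}.
At t = 7 h (j=7): Q = (31.2/10)·14.2 + (31.6/10)·19.7 = 107 m³/s.

Q ≈ 107 m³/s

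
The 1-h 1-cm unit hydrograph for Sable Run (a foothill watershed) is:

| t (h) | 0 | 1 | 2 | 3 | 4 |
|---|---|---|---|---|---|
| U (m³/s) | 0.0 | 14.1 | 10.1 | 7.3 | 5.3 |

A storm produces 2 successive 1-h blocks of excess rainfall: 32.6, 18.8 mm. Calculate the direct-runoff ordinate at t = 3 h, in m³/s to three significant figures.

By discrete convolution, Q_j = Σ (P_i / 10 mm) · U_{j−i}.
At t = 3 h (j=3): Q = (32.6/10)·7.3 + (18.8/10)·10.1 = 42.8 m³/s.

Q ≈ 42.8 m³/s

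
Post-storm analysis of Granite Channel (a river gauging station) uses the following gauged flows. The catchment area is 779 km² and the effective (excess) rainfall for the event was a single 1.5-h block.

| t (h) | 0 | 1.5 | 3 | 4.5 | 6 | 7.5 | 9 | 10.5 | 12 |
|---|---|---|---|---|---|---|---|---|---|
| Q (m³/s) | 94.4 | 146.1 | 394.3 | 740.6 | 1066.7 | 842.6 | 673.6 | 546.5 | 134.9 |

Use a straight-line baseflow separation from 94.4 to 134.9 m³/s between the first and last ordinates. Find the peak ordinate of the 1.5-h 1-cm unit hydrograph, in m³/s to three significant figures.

Direct runoff: 0.00, 46.64, 289.77, 631.01, 952.05, 722.89, 548.83, 416.66, 0.00 m³/s; ΣQ_DR = 3608 m³/s, peak = 952.05 m³/s.
Runoff depth d = ΣQ_DR·Δt / A = 3608 × 5400 / (779 km²) = 25.01 mm.
The 1-cm UH is the DRH scaled by (10 mm)/d, so U_p = 952.05 × 10/25.01 = 381 m³/s.

U_p ≈ 381 m³/s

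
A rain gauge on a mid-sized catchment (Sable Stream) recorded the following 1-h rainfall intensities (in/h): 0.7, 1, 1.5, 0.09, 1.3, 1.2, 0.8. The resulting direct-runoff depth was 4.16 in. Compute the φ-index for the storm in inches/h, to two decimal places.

Only the 6 blocks with intensity above φ contribute runoff: 0.7, 1, 1.5, 1.3, 1.2, 0.8 in/h.
Σ(I−φ)·Δt = d  ⇒  (0.7+1+1.5+1.3+1.2+0.8 − 6φ)·1 = 4.16
φ = (6.500 − 4.16/1) / 6 = 0.39 in/h.

φ ≈ 0.39 in/h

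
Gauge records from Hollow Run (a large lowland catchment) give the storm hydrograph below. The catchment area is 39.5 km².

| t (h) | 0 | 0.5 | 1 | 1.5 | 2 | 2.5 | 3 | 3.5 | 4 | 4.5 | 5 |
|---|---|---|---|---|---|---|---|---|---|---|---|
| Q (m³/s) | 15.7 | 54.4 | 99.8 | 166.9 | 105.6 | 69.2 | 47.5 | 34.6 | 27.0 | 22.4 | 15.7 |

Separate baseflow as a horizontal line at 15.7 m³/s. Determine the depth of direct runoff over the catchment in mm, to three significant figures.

d ≈ 22.2 mm

Direct runoff: 0.0, 38.7, 84.1, 151.2, 89.9, 53.5, 31.8, 18.9, 11.3, 6.7, 0.0 m³/s; ΣQ_DR = 486.1 m³/s.
V = ΣQ_DR · Δt = 486.1 × 1800 s = 8.750 × 10^5 m³.
Over A = 39.5 km², depth = V / A = 22.2 mm.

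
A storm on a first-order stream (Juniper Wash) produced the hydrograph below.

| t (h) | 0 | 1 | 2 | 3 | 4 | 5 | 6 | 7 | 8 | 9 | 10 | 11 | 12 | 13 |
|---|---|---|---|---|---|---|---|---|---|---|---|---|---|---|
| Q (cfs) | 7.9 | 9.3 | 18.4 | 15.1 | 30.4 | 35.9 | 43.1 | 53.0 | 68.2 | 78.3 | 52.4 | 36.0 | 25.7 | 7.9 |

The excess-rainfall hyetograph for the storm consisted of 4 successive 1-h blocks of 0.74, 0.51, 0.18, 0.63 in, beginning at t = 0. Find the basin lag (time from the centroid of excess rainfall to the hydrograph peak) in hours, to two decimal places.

Centroid of excess rainfall: t_c = Σ P_i·t̄_i / ΣP_i = 1.8398 h (block centres at 0.5, 1.5, 2.5, 3.5 h).
Hydrograph peak occurs at t = 9 h, so basin lag t_L = 9 − 1.8398 = 7.16 h.

t_L ≈ 7.16 h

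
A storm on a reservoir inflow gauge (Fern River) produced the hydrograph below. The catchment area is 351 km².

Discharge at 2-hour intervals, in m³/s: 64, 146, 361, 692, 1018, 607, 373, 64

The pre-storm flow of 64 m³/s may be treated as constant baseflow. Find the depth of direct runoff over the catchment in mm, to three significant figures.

d ≈ 57.7 mm

Direct runoff: 0.0, 82.0, 297.0, 628.0, 954.0, 543.0, 309.0, 0.0 m³/s; ΣQ_DR = 2813 m³/s.
V = ΣQ_DR · Δt = 2813 × 7200 s = 2.025 × 10^7 m³.
Over A = 351 km², depth = V / A = 57.7 mm.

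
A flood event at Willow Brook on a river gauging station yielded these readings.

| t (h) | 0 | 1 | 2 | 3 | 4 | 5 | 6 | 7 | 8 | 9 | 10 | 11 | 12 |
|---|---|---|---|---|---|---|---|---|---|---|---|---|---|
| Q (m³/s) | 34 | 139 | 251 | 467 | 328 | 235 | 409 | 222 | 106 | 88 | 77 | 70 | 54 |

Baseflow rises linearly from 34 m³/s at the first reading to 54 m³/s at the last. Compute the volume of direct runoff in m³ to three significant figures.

Direct-runoff ordinates (Q − Q_b): 0.00, 103.33, 213.67, 428.00, 287.33, 192.67, 365.00, 176.33, 58.67, 39.00, 26.33, 17.67, 0.00 m³/s.
ΣQ_DR = 1908 m³/s.
With Δt = 1 h = 3600 s, V = ΣQ_DR · Δt = 1908 × 3600 = 6.87 × 10^6 m³.

V ≈ 6.87 × 10^6 m³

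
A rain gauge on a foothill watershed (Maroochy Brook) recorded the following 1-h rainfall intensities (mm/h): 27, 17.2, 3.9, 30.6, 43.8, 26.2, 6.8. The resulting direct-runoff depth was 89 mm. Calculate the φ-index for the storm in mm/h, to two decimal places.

Only the 5 blocks with intensity above φ contribute runoff: 27, 17.2, 30.6, 43.8, 26.2 mm/h.
Σ(I−φ)·Δt = d  ⇒  (27+17.2+30.6+43.8+26.2 − 5φ)·1 = 89
φ = (144.8 − 89/1) / 5 = 11.16 mm/h.

φ ≈ 11.16 mm/h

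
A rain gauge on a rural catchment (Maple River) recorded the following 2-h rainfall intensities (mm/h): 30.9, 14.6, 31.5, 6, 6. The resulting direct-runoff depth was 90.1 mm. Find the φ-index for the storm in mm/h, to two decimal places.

φ ≈ 10.65 mm/h

Only the 3 blocks with intensity above φ contribute runoff: 30.9, 14.6, 31.5 mm/h.
Σ(I−φ)·Δt = d  ⇒  (30.9+14.6+31.5 − 3φ)·2 = 90.1
φ = (77.00 − 90.1/2) / 3 = 10.65 mm/h.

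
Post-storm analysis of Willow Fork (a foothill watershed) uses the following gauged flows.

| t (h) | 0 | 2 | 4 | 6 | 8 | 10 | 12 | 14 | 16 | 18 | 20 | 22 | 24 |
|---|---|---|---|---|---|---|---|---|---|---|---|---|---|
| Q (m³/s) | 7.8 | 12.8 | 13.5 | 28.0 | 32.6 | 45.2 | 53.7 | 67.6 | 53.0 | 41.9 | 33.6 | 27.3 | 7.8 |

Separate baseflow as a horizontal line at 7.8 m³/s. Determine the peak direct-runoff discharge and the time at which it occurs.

Subtracting baseflow gives direct-runoff ordinates: 0.0, 5.0, 5.7, 20.2, 24.8, 37.4, 45.9, 59.8, 45.2, 34.1, 25.8, 19.5, 0.0 m³/s.
The maximum is 59.8 m³/s, occurring at the reading for t = 14 h.

Q_p = 59.8 m³/s at t = 14 h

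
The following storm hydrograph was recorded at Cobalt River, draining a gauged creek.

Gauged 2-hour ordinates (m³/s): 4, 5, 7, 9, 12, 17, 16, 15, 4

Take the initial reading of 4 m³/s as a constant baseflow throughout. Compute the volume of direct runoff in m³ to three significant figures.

Direct-runoff ordinates (Q − Q_b): 0.0, 1.0, 3.0, 5.0, 8.0, 13.0, 12.0, 11.0, 0.0 m³/s.
ΣQ_DR = 53.00 m³/s.
With Δt = 2 h = 7200 s, V = ΣQ_DR · Δt = 53.00 × 7200 = 3.82 × 10^5 m³.

V ≈ 3.82 × 10^5 m³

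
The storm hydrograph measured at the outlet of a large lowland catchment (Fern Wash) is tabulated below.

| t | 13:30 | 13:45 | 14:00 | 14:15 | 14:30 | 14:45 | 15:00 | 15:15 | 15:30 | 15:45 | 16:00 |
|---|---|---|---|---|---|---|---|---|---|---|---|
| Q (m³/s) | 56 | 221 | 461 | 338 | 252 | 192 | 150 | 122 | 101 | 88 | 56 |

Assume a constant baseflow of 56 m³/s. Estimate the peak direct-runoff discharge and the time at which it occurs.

Q_p = 405.0 m³/s at t = 14:00

Subtracting baseflow gives direct-runoff ordinates: 0.0, 165.0, 405.0, 282.0, 196.0, 136.0, 94.0, 66.0, 45.0, 32.0, 0.0 m³/s.
The maximum is 405.0 m³/s, occurring at the reading for t = 14:00.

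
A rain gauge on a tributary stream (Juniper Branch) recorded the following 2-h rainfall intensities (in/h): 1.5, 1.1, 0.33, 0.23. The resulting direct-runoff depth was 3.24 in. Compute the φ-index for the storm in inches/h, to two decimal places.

φ ≈ 0.49 in/h

Only the 2 blocks with intensity above φ contribute runoff: 1.5, 1.1 in/h.
Σ(I−φ)·Δt = d  ⇒  (1.5+1.1 − 2φ)·2 = 3.24
φ = (2.600 − 3.24/2) / 2 = 0.49 in/h.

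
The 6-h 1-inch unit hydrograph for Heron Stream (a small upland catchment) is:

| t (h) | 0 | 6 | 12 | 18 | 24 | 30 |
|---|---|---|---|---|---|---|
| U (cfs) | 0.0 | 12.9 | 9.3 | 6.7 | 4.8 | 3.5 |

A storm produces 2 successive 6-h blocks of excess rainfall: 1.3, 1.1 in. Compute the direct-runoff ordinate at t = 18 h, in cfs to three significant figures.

By discrete convolution, Q_j = Σ (P_i / 1 in) · U_{j−i}.
At t = 18 h (j=3): Q = (1.3/1)·6.7 + (1.1/1)·9.3 = 18.9 cfs.

Q ≈ 18.9 cfs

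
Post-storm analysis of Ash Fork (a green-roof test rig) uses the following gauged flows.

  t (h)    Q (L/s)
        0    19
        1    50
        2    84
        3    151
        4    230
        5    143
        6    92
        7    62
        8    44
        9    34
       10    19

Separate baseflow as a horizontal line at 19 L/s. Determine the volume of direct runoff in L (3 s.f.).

Direct-runoff ordinates (Q − Q_b): 0.0, 31.0, 65.0, 132.0, 211.0, 124.0, 73.0, 43.0, 25.0, 15.0, 0.0 L/s.
ΣQ_DR = 719.0 L/s.
With Δt = 1 h = 3600 s, V = ΣQ_DR · Δt = 719.0 × 3600 = 2.59 × 10^6 L.

V ≈ 2.59 × 10^6 L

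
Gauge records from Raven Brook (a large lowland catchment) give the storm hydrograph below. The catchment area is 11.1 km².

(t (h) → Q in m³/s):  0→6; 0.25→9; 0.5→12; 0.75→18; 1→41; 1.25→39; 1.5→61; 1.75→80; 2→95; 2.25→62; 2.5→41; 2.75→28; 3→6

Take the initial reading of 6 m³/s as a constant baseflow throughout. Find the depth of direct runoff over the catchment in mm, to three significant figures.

d ≈ 34.1 mm

Direct runoff: 0.0, 3.0, 6.0, 12.0, 35.0, 33.0, 55.0, 74.0, 89.0, 56.0, 35.0, 22.0, 0.0 m³/s; ΣQ_DR = 420.0 m³/s.
V = ΣQ_DR · Δt = 420.0 × 900 s = 3.780 × 10^5 m³.
Over A = 11.1 km², depth = V / A = 34.1 mm.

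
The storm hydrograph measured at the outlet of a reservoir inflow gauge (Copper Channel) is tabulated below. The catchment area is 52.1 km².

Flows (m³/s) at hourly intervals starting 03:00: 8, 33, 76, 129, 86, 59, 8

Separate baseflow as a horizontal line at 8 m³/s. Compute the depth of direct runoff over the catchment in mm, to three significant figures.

d ≈ 23.7 mm

Direct runoff: 0.0, 25.0, 68.0, 121.0, 78.0, 51.0, 0.0 m³/s; ΣQ_DR = 343.0 m³/s.
V = ΣQ_DR · Δt = 343.0 × 3600 s = 1.235 × 10^6 m³.
Over A = 52.1 km², depth = V / A = 23.7 mm.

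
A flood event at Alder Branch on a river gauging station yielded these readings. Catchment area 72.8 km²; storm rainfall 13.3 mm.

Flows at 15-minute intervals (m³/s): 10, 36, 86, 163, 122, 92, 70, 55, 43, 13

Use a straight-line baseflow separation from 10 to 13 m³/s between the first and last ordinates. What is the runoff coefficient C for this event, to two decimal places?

C ≈ 0.53

ΣQ_DR = 575.0 m³/s; V = ΣQ_DR·Δt = 5.175 × 10^5 m³.
Runoff depth d = V / A = 7.109 mm.
C = d / P = 7.109 / 13.3 = 0.53.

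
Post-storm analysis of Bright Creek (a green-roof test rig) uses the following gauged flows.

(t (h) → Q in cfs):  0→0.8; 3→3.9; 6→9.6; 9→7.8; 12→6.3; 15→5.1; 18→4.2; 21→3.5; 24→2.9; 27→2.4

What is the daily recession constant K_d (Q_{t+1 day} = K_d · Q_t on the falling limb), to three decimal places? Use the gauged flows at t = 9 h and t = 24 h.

Between t = 9 h and t = 24 h the flow falls from 7.8 to 2.9 cfs over 5×3 h = 15 h.
Per-interval ratio K = (2.9/7.8)^(1/5) = 0.8205; K_d = K^(24/3) = 0.205.

K_d ≈ 0.205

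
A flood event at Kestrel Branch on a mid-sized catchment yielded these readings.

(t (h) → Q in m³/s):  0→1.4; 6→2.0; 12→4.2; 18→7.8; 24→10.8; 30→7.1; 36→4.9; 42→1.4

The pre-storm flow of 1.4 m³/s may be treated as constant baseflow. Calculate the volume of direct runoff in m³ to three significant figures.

Direct-runoff ordinates (Q − Q_b): 0.0, 0.6, 2.8, 6.4, 9.4, 5.7, 3.5, 0.0 m³/s.
ΣQ_DR = 28.40 m³/s.
With Δt = 6 h = 21600 s, V = ΣQ_DR · Δt = 28.40 × 21600 = 6.13 × 10^5 m³.

V ≈ 6.13 × 10^5 m³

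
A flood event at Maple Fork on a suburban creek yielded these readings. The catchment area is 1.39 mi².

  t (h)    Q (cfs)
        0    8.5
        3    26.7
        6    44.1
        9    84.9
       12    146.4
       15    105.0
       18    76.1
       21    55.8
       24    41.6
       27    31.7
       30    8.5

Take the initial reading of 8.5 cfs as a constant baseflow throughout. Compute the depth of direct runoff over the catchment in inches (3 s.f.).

Direct runoff: 0.0, 18.2, 35.6, 76.4, 137.9, 96.5, 67.6, 47.3, 33.1, 23.2, 0.0 cfs; ΣQ_DR = 535.8 cfs.
V = ΣQ_DR · Δt = 535.8 × 10800 s = 5.787 × 10^6 ft³.
Over A = 1.39 mi², depth = V / A = 1.79 in.

d ≈ 1.79 in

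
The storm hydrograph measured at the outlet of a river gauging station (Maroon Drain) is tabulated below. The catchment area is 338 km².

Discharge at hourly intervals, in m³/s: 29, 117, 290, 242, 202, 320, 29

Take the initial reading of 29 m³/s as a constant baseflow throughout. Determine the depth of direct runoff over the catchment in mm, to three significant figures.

Direct runoff: 0.0, 88.0, 261.0, 213.0, 173.0, 291.0, 0.0 m³/s; ΣQ_DR = 1026 m³/s.
V = ΣQ_DR · Δt = 1026 × 3600 s = 3.694 × 10^6 m³.
Over A = 338 km², depth = V / A = 10.9 mm.

d ≈ 10.9 mm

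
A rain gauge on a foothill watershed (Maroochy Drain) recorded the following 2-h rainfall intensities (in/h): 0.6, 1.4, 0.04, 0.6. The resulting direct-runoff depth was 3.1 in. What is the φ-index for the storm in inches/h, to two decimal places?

φ ≈ 0.35 in/h

Only the 3 blocks with intensity above φ contribute runoff: 0.6, 1.4, 0.6 in/h.
Σ(I−φ)·Δt = d  ⇒  (0.6+1.4+0.6 − 3φ)·2 = 3.1
φ = (2.600 − 3.1/2) / 3 = 0.35 in/h.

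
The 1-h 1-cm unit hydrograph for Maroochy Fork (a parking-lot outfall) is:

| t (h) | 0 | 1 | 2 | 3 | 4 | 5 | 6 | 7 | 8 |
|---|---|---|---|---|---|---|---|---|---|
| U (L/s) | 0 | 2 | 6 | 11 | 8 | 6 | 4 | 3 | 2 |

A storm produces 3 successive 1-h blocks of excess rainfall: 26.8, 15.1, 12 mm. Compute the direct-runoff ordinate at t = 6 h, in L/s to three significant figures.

By discrete convolution, Q_j = Σ (P_i / 10 mm) · U_{j−i}.
At t = 6 h (j=6): Q = (26.8/10)·4 + (15.1/10)·6 + (12/10)·8 = 29.4 L/s.

Q ≈ 29.4 L/s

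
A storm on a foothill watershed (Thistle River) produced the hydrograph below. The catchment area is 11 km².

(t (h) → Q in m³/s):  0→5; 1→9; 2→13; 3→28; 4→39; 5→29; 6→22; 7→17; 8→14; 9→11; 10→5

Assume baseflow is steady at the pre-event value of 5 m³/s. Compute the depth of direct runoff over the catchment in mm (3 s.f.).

d ≈ 44.8 mm

Direct runoff: 0.0, 4.0, 8.0, 23.0, 34.0, 24.0, 17.0, 12.0, 9.0, 6.0, 0.0 m³/s; ΣQ_DR = 137.0 m³/s.
V = ΣQ_DR · Δt = 137.0 × 3600 s = 4.932 × 10^5 m³.
Over A = 11 km², depth = V / A = 44.8 mm.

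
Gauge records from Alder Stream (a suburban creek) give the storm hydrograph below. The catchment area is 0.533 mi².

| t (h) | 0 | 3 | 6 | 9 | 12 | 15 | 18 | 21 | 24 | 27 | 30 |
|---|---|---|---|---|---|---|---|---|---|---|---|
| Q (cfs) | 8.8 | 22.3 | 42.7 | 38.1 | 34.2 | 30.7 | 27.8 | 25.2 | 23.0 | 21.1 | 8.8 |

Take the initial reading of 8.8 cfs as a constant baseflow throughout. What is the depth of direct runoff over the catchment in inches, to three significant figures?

d ≈ 1.62 in

Direct runoff: 0.0, 13.5, 33.9, 29.3, 25.4, 21.9, 19.0, 16.4, 14.2, 12.3, 0.0 cfs; ΣQ_DR = 185.9 cfs.
V = ΣQ_DR · Δt = 185.9 × 10800 s = 2.008 × 10^6 ft³.
Over A = 0.533 mi², depth = V / A = 1.62 in.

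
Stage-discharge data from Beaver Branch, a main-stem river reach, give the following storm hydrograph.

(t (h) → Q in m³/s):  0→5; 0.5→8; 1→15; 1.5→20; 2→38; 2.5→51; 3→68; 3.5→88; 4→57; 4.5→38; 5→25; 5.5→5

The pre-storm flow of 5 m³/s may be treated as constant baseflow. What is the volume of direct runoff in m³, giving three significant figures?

V ≈ 6.44 × 10^5 m³

Direct-runoff ordinates (Q − Q_b): 0.0, 3.0, 10.0, 15.0, 33.0, 46.0, 63.0, 83.0, 52.0, 33.0, 20.0, 0.0 m³/s.
ΣQ_DR = 358.0 m³/s.
With Δt = 0.5 h = 1800 s, V = ΣQ_DR · Δt = 358.0 × 1800 = 6.44 × 10^5 m³.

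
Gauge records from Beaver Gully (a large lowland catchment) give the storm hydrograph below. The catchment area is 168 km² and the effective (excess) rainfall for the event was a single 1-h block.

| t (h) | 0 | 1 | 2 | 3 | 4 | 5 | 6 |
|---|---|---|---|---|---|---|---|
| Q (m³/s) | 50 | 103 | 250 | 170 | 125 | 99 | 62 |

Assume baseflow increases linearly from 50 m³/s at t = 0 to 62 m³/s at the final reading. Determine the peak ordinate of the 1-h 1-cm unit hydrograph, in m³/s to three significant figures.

Direct runoff: 0.00, 51.00, 196.00, 114.00, 67.00, 39.00, 0.00 m³/s; ΣQ_DR = 467.0 m³/s, peak = 196.00 m³/s.
Runoff depth d = ΣQ_DR·Δt / A = 467.0 × 3600 / (168 km²) = 10.01 mm.
The 1-cm UH is the DRH scaled by (10 mm)/d, so U_p = 196.00 × 10/10.01 = 196 m³/s.

U_p ≈ 196 m³/s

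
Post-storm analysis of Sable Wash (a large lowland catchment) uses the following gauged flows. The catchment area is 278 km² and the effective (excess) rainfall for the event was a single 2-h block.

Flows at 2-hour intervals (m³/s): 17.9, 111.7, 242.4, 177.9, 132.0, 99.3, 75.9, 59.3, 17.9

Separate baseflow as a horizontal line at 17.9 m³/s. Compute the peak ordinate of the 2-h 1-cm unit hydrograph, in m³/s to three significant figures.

U_p ≈ 112 m³/s

Direct runoff: 0.0, 93.8, 224.5, 160.0, 114.1, 81.4, 58.0, 41.4, 0.0 m³/s; ΣQ_DR = 773.2 m³/s, peak = 224.5 m³/s.
Runoff depth d = ΣQ_DR·Δt / A = 773.2 × 7200 / (278 km²) = 20.03 mm.
The 1-cm UH is the DRH scaled by (10 mm)/d, so U_p = 224.5 × 10/20.03 = 112 m³/s.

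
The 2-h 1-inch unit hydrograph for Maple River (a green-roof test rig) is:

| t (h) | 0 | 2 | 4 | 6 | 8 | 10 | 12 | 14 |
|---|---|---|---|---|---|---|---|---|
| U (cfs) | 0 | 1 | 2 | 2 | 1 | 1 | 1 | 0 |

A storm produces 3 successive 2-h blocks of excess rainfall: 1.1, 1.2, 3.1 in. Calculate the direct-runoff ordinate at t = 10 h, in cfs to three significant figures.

By discrete convolution, Q_j = Σ (P_i / 1 in) · U_{j−i}.
At t = 10 h (j=5): Q = (1.1/1)·1 + (1.2/1)·1 + (3.1/1)·2 = 8.50 cfs.

Q ≈ 8.50 cfs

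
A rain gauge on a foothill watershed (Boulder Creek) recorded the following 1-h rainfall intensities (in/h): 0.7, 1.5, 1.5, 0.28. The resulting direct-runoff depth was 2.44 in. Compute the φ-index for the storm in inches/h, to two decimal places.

Only the 3 blocks with intensity above φ contribute runoff: 0.7, 1.5, 1.5 in/h.
Σ(I−φ)·Δt = d  ⇒  (0.7+1.5+1.5 − 3φ)·1 = 2.44
φ = (3.700 − 2.44/1) / 3 = 0.42 in/h.

φ ≈ 0.42 in/h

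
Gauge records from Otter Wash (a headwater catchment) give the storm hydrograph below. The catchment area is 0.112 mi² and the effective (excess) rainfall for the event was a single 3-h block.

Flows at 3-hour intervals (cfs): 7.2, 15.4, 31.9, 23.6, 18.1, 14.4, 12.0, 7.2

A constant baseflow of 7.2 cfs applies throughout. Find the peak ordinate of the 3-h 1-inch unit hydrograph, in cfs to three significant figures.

U_p ≈ 8.24 cfs

Direct runoff: 0.0, 8.2, 24.7, 16.4, 10.9, 7.2, 4.8, 0.0 cfs; ΣQ_DR = 72.20 cfs, peak = 24.7 cfs.
Runoff depth d = ΣQ_DR·Δt / A = 72.20 × 10800 / (0.112 mi²) = 2.997 in.
The 1-inch UH is the DRH scaled by (1 in)/d, so U_p = 24.7 × 1/2.997 = 8.24 cfs.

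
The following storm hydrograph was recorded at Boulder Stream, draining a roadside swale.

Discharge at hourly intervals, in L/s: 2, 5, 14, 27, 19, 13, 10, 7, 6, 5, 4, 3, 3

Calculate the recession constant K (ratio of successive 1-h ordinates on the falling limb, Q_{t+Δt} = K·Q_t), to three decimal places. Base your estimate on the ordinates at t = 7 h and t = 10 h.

K ≈ 0.830

Using the recession-limb readings at t = 7 h and t = 10 h: Q falls from 7 to 4 L/s over 3 intervals.
K = (Q₂/Q₁)^(1/3) = (4/7)^(1/3) = 0.830.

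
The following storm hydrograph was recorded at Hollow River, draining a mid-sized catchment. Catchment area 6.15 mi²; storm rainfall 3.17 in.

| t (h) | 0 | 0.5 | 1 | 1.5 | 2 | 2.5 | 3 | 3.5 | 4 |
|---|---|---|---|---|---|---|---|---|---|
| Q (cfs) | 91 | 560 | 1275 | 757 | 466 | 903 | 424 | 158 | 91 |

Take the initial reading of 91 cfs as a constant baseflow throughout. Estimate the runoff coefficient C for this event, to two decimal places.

ΣQ_DR = 3906 cfs; V = ΣQ_DR·Δt = 7.031 × 10^6 ft³.
Runoff depth d = V / A = 0.4921 in.
C = d / P = 0.4921 / 3.17 = 0.16.

C ≈ 0.16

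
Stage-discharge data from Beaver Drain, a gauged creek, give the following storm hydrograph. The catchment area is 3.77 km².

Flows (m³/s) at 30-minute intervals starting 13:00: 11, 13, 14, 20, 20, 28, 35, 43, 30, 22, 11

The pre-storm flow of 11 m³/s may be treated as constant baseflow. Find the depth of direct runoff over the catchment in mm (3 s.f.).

d ≈ 60.2 mm

Direct runoff: 0.0, 2.0, 3.0, 9.0, 9.0, 17.0, 24.0, 32.0, 19.0, 11.0, 0.0 m³/s; ΣQ_DR = 126.0 m³/s.
V = ΣQ_DR · Δt = 126.0 × 1800 s = 2.268 × 10^5 m³.
Over A = 3.77 km², depth = V / A = 60.2 mm.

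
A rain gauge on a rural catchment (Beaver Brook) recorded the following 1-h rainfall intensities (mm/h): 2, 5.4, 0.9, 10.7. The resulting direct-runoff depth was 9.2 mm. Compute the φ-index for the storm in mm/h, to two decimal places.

Only the 2 blocks with intensity above φ contribute runoff: 5.4, 10.7 mm/h.
Σ(I−φ)·Δt = d  ⇒  (5.4+10.7 − 2φ)·1 = 9.2
φ = (16.10 − 9.2/1) / 2 = 3.45 mm/h.

φ ≈ 3.45 mm/h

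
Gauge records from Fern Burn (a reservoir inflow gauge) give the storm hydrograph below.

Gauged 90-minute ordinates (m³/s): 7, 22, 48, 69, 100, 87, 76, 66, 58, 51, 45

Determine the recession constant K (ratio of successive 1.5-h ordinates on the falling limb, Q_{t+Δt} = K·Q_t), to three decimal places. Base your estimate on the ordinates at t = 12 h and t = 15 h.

K ≈ 0.881

Using the recession-limb readings at t = 12 h and t = 15 h: Q falls from 58 to 45 m³/s over 2 intervals.
K = (Q₂/Q₁)^(1/2) = (45/58)^(1/2) = 0.881.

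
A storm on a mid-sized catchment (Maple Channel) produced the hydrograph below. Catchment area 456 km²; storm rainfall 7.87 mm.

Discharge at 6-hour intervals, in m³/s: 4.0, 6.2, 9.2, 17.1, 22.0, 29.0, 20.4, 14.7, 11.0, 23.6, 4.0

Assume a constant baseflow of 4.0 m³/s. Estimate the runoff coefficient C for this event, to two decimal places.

ΣQ_DR = 117.2 m³/s; V = ΣQ_DR·Δt = 2.532 × 10^6 m³.
Runoff depth d = V / A = 5.552 mm.
C = d / P = 5.552 / 7.87 = 0.71.

C ≈ 0.71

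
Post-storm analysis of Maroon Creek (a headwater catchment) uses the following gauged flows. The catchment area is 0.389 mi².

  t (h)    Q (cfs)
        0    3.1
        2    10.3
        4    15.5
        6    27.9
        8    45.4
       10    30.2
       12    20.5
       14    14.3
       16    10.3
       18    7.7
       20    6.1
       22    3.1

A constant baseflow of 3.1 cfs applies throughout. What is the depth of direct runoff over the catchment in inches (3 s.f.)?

d ≈ 1.25 in

Direct runoff: 0.0, 7.2, 12.4, 24.8, 42.3, 27.1, 17.4, 11.2, 7.2, 4.6, 3.0, 0.0 cfs; ΣQ_DR = 157.2 cfs.
V = ΣQ_DR · Δt = 157.2 × 7200 s = 1.132 × 10^6 ft³.
Over A = 0.389 mi², depth = V / A = 1.25 in.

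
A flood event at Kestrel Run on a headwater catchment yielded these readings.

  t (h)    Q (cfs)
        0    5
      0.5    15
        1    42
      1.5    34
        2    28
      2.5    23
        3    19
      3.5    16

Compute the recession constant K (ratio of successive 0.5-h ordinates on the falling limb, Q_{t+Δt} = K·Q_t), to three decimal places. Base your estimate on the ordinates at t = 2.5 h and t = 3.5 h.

Using the recession-limb readings at t = 2.5 h and t = 3.5 h: Q falls from 23 to 16 cfs over 2 intervals.
K = (Q₂/Q₁)^(1/2) = (16/23)^(1/2) = 0.834.

K ≈ 0.834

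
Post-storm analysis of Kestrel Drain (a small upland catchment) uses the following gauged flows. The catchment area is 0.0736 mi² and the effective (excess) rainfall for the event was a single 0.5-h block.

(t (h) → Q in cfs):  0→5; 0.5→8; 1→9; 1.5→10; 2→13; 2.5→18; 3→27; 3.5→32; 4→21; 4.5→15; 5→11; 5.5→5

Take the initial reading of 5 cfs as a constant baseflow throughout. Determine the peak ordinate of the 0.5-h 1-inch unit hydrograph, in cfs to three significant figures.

U_p ≈ 22.5 cfs

Direct runoff: 0.0, 3.0, 4.0, 5.0, 8.0, 13.0, 22.0, 27.0, 16.0, 10.0, 6.0, 0.0 cfs; ΣQ_DR = 114.0 cfs, peak = 27.0 cfs.
Runoff depth d = ΣQ_DR·Δt / A = 114.0 × 1800 / (0.0736 mi²) = 1.200 in.
The 1-inch UH is the DRH scaled by (1 in)/d, so U_p = 27.0 × 1/1.200 = 22.5 cfs.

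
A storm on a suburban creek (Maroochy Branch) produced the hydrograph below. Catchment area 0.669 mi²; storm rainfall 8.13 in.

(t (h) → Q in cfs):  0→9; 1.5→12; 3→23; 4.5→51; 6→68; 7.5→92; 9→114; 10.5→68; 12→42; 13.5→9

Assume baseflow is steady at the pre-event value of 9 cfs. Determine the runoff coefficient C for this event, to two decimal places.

C ≈ 0.17

ΣQ_DR = 398.0 cfs; V = ΣQ_DR·Δt = 2.149 × 10^6 ft³.
Runoff depth d = V / A = 1.383 in.
C = d / P = 1.383 / 8.13 = 0.17.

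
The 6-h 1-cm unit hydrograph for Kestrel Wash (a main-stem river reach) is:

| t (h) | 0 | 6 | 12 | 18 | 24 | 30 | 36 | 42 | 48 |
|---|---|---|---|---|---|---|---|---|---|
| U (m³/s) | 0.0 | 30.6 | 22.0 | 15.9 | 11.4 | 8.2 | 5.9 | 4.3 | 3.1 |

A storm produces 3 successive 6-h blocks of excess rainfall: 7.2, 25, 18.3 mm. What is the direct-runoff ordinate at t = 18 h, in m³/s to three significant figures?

By discrete convolution, Q_j = Σ (P_i / 10 mm) · U_{j−i}.
At t = 18 h (j=3): Q = (7.2/10)·15.9 + (25/10)·22.0 + (18.3/10)·30.6 = 122 m³/s.

Q ≈ 122 m³/s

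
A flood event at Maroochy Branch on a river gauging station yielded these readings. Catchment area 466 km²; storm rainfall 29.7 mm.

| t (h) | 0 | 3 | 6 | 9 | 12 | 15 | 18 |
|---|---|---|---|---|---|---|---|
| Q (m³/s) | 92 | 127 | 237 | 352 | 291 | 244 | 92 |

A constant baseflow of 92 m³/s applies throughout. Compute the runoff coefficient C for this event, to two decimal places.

C ≈ 0.62

ΣQ_DR = 791.0 m³/s; V = ΣQ_DR·Δt = 8.543 × 10^6 m³.
Runoff depth d = V / A = 18.33 mm.
C = d / P = 18.33 / 29.7 = 0.62.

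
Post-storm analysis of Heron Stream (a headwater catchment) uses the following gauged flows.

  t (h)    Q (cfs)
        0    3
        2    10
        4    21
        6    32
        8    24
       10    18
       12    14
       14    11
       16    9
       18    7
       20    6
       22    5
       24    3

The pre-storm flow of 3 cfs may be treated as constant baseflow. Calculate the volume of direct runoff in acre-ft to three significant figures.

V ≈ 20.5 acre-ft

Direct-runoff ordinates (Q − Q_b): 0.0, 7.0, 18.0, 29.0, 21.0, 15.0, 11.0, 8.0, 6.0, 4.0, 3.0, 2.0, 0.0 cfs.
ΣQ_DR = 124.0 cfs.
With Δt = 2 h = 7200 s, V = ΣQ_DR · Δt = 124.0 × 7200 = 8.93 × 10^5 ft³ = 20.5 acre-ft.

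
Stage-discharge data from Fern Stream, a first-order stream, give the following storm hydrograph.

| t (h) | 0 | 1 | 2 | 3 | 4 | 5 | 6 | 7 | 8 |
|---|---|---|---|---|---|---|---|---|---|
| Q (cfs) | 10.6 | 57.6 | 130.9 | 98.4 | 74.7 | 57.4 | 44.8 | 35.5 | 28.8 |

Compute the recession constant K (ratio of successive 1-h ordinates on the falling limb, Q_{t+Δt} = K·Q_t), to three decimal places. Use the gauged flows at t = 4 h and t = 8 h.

Using the recession-limb readings at t = 4 h and t = 8 h: Q falls from 74.7 to 28.8 cfs over 4 intervals.
K = (Q₂/Q₁)^(1/4) = (28.8/74.7)^(1/4) = 0.788.

K ≈ 0.788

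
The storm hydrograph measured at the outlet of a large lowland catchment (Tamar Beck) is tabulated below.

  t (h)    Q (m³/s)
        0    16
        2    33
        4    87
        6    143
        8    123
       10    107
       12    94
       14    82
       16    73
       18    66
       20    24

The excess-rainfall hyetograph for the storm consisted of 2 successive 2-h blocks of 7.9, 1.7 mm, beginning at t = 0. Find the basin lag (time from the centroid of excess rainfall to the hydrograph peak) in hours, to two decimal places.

Centroid of excess rainfall: t_c = Σ P_i·t̄_i / ΣP_i = 1.3542 h (block centres at 1, 3 h).
Hydrograph peak occurs at t = 6 h, so basin lag t_L = 6 − 1.3542 = 4.65 h.

t_L ≈ 4.65 h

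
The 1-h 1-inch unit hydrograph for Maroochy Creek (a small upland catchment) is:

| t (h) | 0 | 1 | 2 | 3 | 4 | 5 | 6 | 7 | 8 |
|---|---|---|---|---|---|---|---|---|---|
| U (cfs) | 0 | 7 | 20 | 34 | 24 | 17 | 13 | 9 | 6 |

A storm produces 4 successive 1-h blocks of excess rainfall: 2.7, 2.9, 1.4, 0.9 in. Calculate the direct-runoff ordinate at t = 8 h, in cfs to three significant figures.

Q ≈ 75.8 cfs

By discrete convolution, Q_j = Σ (P_i / 1 in) · U_{j−i}.
At t = 8 h (j=8): Q = (2.7/1)·6 + (2.9/1)·9 + (1.4/1)·13 + (0.9/1)·17 = 75.8 cfs.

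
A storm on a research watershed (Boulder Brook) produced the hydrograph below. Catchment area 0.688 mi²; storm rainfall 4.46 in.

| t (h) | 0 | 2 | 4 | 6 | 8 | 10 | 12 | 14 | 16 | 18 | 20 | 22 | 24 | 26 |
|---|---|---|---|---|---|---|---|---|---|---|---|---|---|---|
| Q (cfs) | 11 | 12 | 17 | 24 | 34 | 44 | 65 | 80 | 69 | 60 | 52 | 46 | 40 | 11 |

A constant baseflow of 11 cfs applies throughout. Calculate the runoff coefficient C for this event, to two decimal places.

ΣQ_DR = 411.0 cfs; V = ΣQ_DR·Δt = 2.959 × 10^6 ft³.
Runoff depth d = V / A = 1.851 in.
C = d / P = 1.851 / 4.46 = 0.42.

C ≈ 0.42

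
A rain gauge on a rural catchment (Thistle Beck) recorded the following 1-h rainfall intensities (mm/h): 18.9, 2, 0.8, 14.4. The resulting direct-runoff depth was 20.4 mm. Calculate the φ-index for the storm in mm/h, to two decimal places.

φ ≈ 6.45 mm/h

Only the 2 blocks with intensity above φ contribute runoff: 18.9, 14.4 mm/h.
Σ(I−φ)·Δt = d  ⇒  (18.9+14.4 − 2φ)·1 = 20.4
φ = (33.30 − 20.4/1) / 2 = 6.45 mm/h.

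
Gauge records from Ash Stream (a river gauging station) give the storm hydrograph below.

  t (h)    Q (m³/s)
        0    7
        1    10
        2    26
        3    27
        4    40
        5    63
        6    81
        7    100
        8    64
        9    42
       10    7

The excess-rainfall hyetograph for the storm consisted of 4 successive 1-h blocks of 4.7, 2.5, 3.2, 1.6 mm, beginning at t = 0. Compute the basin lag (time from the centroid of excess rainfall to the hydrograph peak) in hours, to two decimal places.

t_L ≈ 5.36 h

Centroid of excess rainfall: t_c = Σ P_i·t̄_i / ΣP_i = 1.6417 h (block centres at 0.5, 1.5, 2.5, 3.5 h).
Hydrograph peak occurs at t = 7 h, so basin lag t_L = 7 − 1.6417 = 5.36 h.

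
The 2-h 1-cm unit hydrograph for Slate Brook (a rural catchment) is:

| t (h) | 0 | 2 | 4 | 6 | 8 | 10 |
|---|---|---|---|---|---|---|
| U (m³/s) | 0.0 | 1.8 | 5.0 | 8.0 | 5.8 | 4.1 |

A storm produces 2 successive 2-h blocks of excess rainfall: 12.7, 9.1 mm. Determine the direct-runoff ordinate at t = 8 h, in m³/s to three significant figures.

By discrete convolution, Q_j = Σ (P_i / 10 mm) · U_{j−i}.
At t = 8 h (j=4): Q = (12.7/10)·5.8 + (9.1/10)·8.0 = 14.6 m³/s.

Q ≈ 14.6 m³/s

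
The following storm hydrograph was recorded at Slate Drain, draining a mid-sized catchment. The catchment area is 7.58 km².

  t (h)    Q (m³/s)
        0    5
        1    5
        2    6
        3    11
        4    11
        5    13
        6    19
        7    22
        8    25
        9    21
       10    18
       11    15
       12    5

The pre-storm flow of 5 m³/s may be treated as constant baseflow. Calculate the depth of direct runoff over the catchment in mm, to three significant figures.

d ≈ 52.7 mm

Direct runoff: 0.0, 0.0, 1.0, 6.0, 6.0, 8.0, 14.0, 17.0, 20.0, 16.0, 13.0, 10.0, 0.0 m³/s; ΣQ_DR = 111.0 m³/s.
V = ΣQ_DR · Δt = 111.0 × 3600 s = 3.996 × 10^5 m³.
Over A = 7.58 km², depth = V / A = 52.7 mm.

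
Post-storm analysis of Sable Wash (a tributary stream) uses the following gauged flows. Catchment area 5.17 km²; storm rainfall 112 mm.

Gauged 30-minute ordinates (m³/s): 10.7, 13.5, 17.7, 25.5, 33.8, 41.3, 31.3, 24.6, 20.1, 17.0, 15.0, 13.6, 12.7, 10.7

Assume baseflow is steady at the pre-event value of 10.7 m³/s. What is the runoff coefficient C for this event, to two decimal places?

ΣQ_DR = 137.7 m³/s; V = ΣQ_DR·Δt = 2.479 × 10^5 m³.
Runoff depth d = V / A = 47.94 mm.
C = d / P = 47.94 / 112 = 0.43.

C ≈ 0.43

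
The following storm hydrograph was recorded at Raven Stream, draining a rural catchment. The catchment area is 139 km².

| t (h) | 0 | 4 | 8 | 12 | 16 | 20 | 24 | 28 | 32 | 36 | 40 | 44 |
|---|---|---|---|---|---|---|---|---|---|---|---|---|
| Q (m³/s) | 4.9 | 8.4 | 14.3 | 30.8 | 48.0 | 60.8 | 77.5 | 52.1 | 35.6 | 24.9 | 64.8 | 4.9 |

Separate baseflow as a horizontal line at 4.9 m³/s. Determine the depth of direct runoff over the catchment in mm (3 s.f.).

d ≈ 38.1 mm

Direct runoff: 0.0, 3.5, 9.4, 25.9, 43.1, 55.9, 72.6, 47.2, 30.7, 20.0, 59.9, 0.0 m³/s; ΣQ_DR = 368.2 m³/s.
V = ΣQ_DR · Δt = 368.2 × 14400 s = 5.302 × 10^6 m³.
Over A = 139 km², depth = V / A = 38.1 mm.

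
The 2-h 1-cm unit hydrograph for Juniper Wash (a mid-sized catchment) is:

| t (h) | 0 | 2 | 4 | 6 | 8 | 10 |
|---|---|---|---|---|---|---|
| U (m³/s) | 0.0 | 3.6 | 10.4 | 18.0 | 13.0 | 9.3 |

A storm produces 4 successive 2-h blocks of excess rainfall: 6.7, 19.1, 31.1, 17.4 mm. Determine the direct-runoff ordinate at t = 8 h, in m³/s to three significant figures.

By discrete convolution, Q_j = Σ (P_i / 10 mm) · U_{j−i}.
At t = 8 h (j=4): Q = (6.7/10)·13.0 + (19.1/10)·18.0 + (31.1/10)·10.4 + (17.4/10)·3.6 = 81.7 m³/s.

Q ≈ 81.7 m³/s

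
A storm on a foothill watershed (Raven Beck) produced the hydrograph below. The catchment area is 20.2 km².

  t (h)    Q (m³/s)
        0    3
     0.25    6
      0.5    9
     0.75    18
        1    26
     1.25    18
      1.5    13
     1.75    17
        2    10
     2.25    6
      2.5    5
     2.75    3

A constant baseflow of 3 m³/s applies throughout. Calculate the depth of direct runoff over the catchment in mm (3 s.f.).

d ≈ 4.37 mm

Direct runoff: 0.0, 3.0, 6.0, 15.0, 23.0, 15.0, 10.0, 14.0, 7.0, 3.0, 2.0, 0.0 m³/s; ΣQ_DR = 98.00 m³/s.
V = ΣQ_DR · Δt = 98.00 × 900 s = 88200 m³.
Over A = 20.2 km², depth = V / A = 4.37 mm.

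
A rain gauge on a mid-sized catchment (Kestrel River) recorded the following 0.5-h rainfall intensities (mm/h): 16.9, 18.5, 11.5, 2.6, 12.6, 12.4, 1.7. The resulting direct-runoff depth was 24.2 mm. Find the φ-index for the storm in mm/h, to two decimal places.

φ ≈ 4.70 mm/h

Only the 5 blocks with intensity above φ contribute runoff: 16.9, 18.5, 11.5, 12.6, 12.4 mm/h.
Σ(I−φ)·Δt = d  ⇒  (16.9+18.5+11.5+12.6+12.4 − 5φ)·0.5 = 24.2
φ = (71.90 − 24.2/0.5) / 5 = 4.70 mm/h.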